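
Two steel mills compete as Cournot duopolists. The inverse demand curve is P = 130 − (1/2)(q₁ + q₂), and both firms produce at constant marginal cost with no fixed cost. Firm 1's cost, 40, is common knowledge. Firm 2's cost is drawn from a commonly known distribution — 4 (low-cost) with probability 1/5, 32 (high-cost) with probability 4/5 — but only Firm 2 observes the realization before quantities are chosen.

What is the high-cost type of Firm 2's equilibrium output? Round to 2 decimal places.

Type-c best response for Firm 2: q₂(c) = (130 − c) − q₁/2.
Firm 1 maximizes expected profit; its first-order condition is 130 − q₁ − (1/2)E[q₂] − 40 = 0.
Substituting E[q₂] and solving: E[c₂] = 26.4, so q₁ = (130 − 2·40 + 26.4)/(3/2) = 50.9333.
q₂(high-cost) = (130 − 32 − (1/2)·50.9333) = 72.5333.

72.53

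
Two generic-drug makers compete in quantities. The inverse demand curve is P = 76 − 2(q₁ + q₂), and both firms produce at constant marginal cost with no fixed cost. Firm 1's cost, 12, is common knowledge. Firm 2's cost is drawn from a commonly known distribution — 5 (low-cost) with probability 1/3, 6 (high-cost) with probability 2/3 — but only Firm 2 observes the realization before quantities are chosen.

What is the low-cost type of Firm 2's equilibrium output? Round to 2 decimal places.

12.94

Firm 2 with cost c maximizes (76 − 2(q₁+q₂) − c)·q₂, giving q₂(c) = (76 − c − 2q₁)/4.
E[c₂] = 1/3·5 + 2/3·6 = 5.66667
Firm 1's FOC against E[q₂] yields q₁ = (76 − 2·12 + E[c₂])/6 = (76 − 24 + 5.66667)/6 = 9.61111.
q₂(low-cost) = (76 − 5 − 2·9.61111)/4 = 12.9444.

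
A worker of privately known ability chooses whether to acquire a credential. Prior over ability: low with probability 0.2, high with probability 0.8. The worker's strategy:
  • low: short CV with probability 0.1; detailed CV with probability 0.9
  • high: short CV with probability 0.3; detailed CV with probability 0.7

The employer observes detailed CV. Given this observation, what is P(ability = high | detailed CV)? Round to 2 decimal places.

0.76

Apply Bayes' rule using the sender's strategy as the likelihood.
P(detailed CV) = 0.2·0.9 + 0.8·0.7 = 0.74
P(high | detailed CV) = (0.8·0.7) / 0.74 = 0.56 / 0.74 = 0.756757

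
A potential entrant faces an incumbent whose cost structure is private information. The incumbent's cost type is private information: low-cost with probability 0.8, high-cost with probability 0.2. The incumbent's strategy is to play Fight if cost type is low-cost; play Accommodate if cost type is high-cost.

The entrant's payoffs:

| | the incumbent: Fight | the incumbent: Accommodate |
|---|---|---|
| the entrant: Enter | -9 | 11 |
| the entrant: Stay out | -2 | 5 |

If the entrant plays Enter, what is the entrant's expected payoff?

E[Enter] = 0.8·(-9) + 0.2·11 = (-7.2) + 2.2 = -5

-5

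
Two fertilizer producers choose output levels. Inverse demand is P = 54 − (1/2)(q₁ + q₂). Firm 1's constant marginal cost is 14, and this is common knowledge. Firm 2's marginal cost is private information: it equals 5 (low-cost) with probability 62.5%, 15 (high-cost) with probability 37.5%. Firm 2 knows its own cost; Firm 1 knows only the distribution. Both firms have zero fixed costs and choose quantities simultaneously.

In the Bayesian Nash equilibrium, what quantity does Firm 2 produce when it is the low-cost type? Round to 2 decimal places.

37.42

Firm 2 with cost c maximizes (54 − (1/2)(q₁+q₂) − c)·q₂, giving q₂(c) = (54 − c − (1/2)q₁).
E[c₂] = 0.625·5 + 0.375·15 = 8.75
Firm 1's FOC against E[q₂] yields q₁ = (54 − 2·14 + E[c₂])/(3/2) = (54 − 28 + 8.75)/(3/2) = 23.1667.
q₂(low-cost) = (54 − 5 − (1/2)·23.1667) = 37.4167.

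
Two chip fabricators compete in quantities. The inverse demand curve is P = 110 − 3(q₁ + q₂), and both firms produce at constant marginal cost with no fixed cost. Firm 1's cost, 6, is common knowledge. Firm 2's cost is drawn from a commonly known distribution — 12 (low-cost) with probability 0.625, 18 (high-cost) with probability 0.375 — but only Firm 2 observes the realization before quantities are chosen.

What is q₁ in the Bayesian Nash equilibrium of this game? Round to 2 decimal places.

Firm 2 with cost c maximizes (110 − 3(q₁+q₂) − c)·q₂, giving q₂(c) = (110 − c − 3q₁)/6.
E[c₂] = 0.625·12 + 0.375·18 = 14.25
Firm 1's FOC against E[q₂] yields q₁ = (110 − 2·6 + E[c₂])/9 = (110 − 12 + 14.25)/9 = 12.4722.

12.47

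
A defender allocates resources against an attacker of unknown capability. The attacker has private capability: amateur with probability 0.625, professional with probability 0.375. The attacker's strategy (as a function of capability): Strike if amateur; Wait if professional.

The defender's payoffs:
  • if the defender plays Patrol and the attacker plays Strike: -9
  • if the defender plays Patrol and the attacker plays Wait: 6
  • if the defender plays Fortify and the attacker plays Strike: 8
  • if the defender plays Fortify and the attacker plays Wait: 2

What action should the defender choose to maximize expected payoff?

E[Patrol] = 0.625·(-9) + 0.375·(6) = -3.375
E[Fortify] = 0.625·(8) + 0.375·(2) = 5.75
Best response: Fortify (5.75 is the largest).

Fortify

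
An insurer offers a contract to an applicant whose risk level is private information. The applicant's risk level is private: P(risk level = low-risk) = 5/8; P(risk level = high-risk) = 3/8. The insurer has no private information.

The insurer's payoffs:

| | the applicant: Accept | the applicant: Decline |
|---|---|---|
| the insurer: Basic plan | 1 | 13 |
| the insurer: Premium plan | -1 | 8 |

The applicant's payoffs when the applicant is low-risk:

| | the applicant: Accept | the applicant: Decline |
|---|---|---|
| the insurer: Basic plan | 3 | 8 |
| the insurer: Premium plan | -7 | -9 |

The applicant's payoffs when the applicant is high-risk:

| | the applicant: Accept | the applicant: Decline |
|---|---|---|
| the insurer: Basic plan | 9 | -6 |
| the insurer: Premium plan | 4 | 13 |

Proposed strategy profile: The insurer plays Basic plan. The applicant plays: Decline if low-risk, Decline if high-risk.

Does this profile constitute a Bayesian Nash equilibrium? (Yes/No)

A profile is a BNE iff every type of every player is best-responding given beliefs about the other side.
The insurer plays Basic plan: E[Basic plan] = 5/8·(13) + 3/8·(13) = 13; E[Premium plan] = 8. Best-responding. ✓
The applicant (risk level low-risk), facing Basic plan: Accept gives 3, Decline gives 8. Proposed Decline is best. ✓
The applicant (risk level high-risk), facing Basic plan: Accept gives 9, Decline gives -6. Proposed Decline is not best — profitable deviation exists. ✗

No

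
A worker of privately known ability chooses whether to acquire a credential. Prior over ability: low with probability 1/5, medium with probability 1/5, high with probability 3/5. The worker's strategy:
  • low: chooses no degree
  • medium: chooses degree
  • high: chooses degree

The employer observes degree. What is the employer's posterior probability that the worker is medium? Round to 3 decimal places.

P(degree) = (1/5)·0 + (1/5)·1 + (3/5)·1 = 4/5
P(medium | degree) = ((1/5)·1) / (4/5) = (1/5) / (4/5) = 1/4

0.250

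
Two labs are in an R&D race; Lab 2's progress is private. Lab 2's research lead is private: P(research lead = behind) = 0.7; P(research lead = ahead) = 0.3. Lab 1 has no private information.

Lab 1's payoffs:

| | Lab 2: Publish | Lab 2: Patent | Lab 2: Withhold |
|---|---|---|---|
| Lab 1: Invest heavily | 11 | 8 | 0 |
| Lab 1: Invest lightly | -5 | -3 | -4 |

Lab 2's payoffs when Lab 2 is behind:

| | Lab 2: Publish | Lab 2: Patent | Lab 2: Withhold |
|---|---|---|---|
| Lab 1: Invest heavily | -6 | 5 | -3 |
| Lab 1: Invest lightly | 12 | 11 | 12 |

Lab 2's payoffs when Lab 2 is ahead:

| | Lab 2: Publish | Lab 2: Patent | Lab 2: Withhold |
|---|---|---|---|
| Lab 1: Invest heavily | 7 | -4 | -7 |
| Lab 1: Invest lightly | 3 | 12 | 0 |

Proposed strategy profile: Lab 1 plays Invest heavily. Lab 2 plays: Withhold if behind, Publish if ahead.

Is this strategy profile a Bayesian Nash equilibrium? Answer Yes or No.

Lab 1 plays Invest heavily: E[Invest heavily] = 0.7·(0) + 0.3·(11) = 3.3; E[Invest lightly] = -4.3. Best-responding. ✓
Lab 2 (research lead behind), facing Invest heavily: Publish gives -6, Patent gives 5, Withhold gives -3. Proposed Withhold is not best — profitable deviation exists. ✗
Lab 2 (research lead ahead), facing Invest heavily: Publish gives 7, Patent gives -4, Withhold gives -7. Proposed Publish is best. ✓

No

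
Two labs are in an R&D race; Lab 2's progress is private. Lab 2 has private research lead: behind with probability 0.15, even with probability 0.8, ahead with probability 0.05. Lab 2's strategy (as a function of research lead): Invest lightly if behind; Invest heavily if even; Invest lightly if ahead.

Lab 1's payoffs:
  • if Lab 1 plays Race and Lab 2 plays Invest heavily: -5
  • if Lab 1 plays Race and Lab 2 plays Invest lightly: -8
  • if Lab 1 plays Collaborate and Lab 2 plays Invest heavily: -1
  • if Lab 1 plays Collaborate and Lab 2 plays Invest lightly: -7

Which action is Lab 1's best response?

Collaborate

E[Race] = 0.15·(-8) + 0.8·(-5) + 0.05·(-8) = -5.6
E[Collaborate] = 0.15·(-7) + 0.8·(-1) + 0.05·(-7) = -2.2
Best response: Collaborate (-2.2 is the largest).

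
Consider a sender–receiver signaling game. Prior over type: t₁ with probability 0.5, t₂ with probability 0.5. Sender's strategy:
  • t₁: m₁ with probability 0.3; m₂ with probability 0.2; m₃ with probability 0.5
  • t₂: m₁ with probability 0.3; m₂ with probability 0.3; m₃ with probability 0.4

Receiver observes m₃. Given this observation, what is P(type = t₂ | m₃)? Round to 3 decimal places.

0.444

P(m₃) = 0.5·0.5 + 0.5·0.4 = 0.45
P(t₂ | m₃) = (0.5·0.4) / 0.45 = 0.2 / 0.45 = 0.444444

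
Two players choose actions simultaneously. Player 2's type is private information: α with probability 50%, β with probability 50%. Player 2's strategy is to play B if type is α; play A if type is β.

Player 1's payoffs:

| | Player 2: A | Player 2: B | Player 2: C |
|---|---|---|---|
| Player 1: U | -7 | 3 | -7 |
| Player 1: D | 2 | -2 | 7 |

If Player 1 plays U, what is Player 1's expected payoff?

Take the expectation over Player 2's type, weighting each type's action by its prior probability.
E[U] = 0.5·3 + 0.5·(-7) = 1.5 + (-3.5) = -2

-2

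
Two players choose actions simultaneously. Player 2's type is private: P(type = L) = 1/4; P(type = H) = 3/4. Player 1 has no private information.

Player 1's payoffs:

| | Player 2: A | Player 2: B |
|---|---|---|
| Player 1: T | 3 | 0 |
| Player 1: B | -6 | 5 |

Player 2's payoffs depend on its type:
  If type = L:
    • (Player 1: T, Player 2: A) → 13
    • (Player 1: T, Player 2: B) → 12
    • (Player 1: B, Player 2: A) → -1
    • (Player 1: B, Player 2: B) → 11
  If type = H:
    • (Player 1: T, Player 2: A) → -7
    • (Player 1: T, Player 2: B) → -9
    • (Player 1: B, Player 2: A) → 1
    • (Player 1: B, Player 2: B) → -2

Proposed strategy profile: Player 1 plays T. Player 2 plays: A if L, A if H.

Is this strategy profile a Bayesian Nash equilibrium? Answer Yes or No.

Yes

Player 1 plays T: E[T] = 1/4·(3) + 3/4·(3) = 3; E[B] = -6. Best-responding. ✓
Player 2 (type L), facing T: A gives 13, B gives 12. Proposed A is best. ✓
Player 2 (type H), facing T: A gives -7, B gives -9. Proposed A is best. ✓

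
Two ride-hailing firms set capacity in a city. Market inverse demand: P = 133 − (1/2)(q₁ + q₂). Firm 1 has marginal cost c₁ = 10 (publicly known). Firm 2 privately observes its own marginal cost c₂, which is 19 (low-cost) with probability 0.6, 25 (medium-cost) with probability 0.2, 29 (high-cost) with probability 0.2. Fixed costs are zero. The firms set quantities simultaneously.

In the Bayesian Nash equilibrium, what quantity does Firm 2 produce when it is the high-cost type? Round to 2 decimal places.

58.93

Firm 2 with cost c maximizes (133 − (1/2)(q₁+q₂) − c)·q₂, giving q₂(c) = (133 − c − (1/2)q₁).
E[c₂] = 0.6·19 + 0.2·25 + 0.2·29 = 22.2
Firm 1's FOC against E[q₂] yields q₁ = (133 − 2·10 + E[c₂])/(3/2) = (133 − 20 + 22.2)/(3/2) = 90.1333.
q₂(high-cost) = (133 − 29 − (1/2)·90.1333) = 58.9333.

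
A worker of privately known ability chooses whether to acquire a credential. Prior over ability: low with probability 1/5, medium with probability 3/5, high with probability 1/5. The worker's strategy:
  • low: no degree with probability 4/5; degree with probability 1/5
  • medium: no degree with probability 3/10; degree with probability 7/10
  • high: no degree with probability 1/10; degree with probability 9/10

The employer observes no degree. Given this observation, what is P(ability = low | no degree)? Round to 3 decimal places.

0.444

P(no degree) = (1/5)·(4/5) + (3/5)·(3/10) + (1/5)·(1/10) = 9/25
P(low | no degree) = ((1/5)·(4/5)) / (9/25) = (4/25) / (9/25) = 4/9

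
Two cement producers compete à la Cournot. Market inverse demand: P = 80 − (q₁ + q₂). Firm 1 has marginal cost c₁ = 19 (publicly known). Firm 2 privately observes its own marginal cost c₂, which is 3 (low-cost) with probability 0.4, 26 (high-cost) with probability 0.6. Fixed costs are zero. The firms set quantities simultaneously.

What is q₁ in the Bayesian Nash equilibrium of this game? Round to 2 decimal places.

19.60

Type-c best response for Firm 2: q₂(c) = (80 − c)/2 − q₁/2.
Firm 1 maximizes expected profit; its first-order condition is 80 − 2q₁ − E[q₂] − 19 = 0.
Substituting E[q₂] and solving: E[c₂] = 16.8, so q₁ = (80 − 2·19 + 16.8)/3 = 19.6.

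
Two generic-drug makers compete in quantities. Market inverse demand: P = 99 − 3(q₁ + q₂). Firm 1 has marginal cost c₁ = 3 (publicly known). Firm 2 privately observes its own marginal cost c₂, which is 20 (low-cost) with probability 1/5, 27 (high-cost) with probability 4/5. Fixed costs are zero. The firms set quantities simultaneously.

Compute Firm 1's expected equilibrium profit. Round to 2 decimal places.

Type-c best response for Firm 2: q₂(c) = (99 − c)/6 − q₁/2.
Firm 1 maximizes expected profit; its first-order condition is 99 − 6q₁ − 3E[q₂] − 3 = 0.
Substituting E[q₂] and solving: E[c₂] = 25.6, so q₁ = (99 − 2·3 + 25.6)/9 = 13.1778.
E[P] = 99 − 3·(q₁ + E[q₂]) = 42.5333; Firm 1's expected profit = (E[P] − 3)·q₁ = (42.5333 − 3)·13.1778 = 520.961.

520.96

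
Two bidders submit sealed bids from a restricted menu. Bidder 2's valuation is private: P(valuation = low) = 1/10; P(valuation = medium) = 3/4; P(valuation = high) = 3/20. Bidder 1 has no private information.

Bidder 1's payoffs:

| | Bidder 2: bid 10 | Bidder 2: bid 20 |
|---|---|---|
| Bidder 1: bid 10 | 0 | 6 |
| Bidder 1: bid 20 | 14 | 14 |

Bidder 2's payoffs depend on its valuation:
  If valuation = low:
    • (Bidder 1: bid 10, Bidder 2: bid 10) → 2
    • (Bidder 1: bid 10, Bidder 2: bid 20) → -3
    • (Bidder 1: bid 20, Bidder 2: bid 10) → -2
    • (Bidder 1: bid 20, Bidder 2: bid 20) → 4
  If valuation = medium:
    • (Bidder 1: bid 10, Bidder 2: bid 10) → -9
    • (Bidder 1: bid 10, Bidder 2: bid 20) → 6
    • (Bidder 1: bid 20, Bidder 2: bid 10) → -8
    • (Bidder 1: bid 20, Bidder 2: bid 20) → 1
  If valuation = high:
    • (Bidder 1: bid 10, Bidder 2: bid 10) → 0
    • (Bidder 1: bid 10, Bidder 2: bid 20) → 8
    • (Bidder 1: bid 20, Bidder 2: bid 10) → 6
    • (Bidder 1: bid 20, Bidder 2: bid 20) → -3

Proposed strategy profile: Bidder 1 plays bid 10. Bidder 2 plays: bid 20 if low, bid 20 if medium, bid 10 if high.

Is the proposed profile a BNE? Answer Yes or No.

No

Bidder 1 plays bid 10: E[bid 10] = 1/10·(6) + 3/4·(6) + 3/20·(0) = 51/10; E[bid 20] = 14. Not best-responding. ✗
Bidder 2 (valuation low), facing bid 10: bid 10 gives 2, bid 20 gives -3. Proposed bid 20 is not best — profitable deviation exists. ✗
Bidder 2 (valuation medium), facing bid 10: bid 10 gives -9, bid 20 gives 6. Proposed bid 20 is best. ✓
Bidder 2 (valuation high), facing bid 10: bid 10 gives 0, bid 20 gives 8. Proposed bid 10 is not best — profitable deviation exists. ✗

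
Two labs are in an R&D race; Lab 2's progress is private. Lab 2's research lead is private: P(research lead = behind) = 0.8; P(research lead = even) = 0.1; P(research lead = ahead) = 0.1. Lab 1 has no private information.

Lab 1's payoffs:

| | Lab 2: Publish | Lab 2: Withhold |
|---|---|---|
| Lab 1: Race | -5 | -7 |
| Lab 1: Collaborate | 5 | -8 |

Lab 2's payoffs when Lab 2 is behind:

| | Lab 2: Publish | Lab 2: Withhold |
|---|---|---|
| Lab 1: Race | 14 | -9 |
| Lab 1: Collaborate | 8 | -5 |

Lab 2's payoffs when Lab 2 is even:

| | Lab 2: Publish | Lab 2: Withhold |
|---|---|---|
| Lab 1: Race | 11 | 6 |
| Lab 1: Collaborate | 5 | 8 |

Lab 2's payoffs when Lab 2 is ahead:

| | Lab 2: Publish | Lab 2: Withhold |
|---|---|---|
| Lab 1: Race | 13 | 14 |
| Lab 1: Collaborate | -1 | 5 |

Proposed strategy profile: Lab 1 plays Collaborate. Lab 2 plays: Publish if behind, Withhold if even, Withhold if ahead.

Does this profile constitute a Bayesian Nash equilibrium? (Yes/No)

A profile is a BNE iff every type of every player is best-responding given beliefs about the other side.
Lab 1 plays Collaborate: E[Collaborate] = 0.8·(5) + 0.1·(-8) + 0.1·(-8) = 2.4; E[Race] = -5.4. Best-responding. ✓
Lab 2 (research lead behind), facing Collaborate: Publish gives 8, Withhold gives -5. Proposed Publish is best. ✓
Lab 2 (research lead even), facing Collaborate: Publish gives 5, Withhold gives 8. Proposed Withhold is best. ✓
Lab 2 (research lead ahead), facing Collaborate: Publish gives -1, Withhold gives 5. Proposed Withhold is best. ✓

Yes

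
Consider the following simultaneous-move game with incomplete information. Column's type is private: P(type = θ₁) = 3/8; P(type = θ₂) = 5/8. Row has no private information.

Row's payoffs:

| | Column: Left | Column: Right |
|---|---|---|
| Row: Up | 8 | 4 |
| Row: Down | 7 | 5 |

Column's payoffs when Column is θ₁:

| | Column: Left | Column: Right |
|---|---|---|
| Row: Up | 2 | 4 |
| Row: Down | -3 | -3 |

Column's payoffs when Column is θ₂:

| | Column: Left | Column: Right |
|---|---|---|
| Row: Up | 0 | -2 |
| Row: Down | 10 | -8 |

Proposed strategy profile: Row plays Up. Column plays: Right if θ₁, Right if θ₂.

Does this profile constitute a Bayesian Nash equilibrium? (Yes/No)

No

Row plays Up: E[Up] = 3/8·(4) + 5/8·(4) = 4; E[Down] = 5. Not best-responding. ✗
Column (type θ₁), facing Up: Left gives 2, Right gives 4. Proposed Right is best. ✓
Column (type θ₂), facing Up: Left gives 0, Right gives -2. Proposed Right is not best — profitable deviation exists. ✗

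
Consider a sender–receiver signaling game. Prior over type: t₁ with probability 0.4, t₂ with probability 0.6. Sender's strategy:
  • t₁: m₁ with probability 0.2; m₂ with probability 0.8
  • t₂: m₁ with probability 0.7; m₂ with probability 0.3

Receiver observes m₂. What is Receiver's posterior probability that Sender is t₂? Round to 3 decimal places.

0.360

Apply Bayes' rule using the sender's strategy as the likelihood.
P(m₂) = 0.4·0.8 + 0.6·0.3 = 0.5
P(t₂ | m₂) = (0.6·0.3) / 0.5 = 0.18 / 0.5 = 0.36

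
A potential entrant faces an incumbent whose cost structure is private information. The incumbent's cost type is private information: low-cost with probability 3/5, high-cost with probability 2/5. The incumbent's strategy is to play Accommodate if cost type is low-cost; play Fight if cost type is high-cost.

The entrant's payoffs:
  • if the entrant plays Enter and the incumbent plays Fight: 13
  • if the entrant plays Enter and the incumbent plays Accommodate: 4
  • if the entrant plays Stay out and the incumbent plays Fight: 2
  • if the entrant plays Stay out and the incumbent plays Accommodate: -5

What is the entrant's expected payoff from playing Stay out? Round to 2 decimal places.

-2.20

E[Stay out] = 3/5·(-5) + 2/5·2 = (-3) + 4/5 = -11/5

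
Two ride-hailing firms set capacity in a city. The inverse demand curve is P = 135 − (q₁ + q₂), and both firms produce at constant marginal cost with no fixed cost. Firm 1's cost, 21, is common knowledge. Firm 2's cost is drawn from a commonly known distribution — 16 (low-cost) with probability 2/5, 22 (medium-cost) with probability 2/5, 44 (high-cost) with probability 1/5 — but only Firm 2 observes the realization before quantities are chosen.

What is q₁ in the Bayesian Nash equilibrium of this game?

39

Firm 2 with cost c maximizes (135 − (q₁+q₂) − c)·q₂, giving q₂(c) = (135 − c − q₁)/2.
E[c₂] = 2/5·16 + 2/5·22 + 1/5·44 = 24
Firm 1's FOC against E[q₂] yields q₁ = (135 − 2·21 + E[c₂])/3 = (135 − 42 + 24)/3 = 39.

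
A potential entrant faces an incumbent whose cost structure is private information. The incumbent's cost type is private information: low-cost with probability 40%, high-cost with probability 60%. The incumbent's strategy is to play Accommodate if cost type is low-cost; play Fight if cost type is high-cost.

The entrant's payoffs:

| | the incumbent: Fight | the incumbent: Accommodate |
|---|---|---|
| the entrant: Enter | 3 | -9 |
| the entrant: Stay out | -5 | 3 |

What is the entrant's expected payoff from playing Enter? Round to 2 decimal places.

Take the expectation over the incumbent's cost type, weighting each type's action by its prior probability.
E[Enter] = 0.4·(-9) + 0.6·3 = (-3.6) + 1.8 = -1.8

-1.80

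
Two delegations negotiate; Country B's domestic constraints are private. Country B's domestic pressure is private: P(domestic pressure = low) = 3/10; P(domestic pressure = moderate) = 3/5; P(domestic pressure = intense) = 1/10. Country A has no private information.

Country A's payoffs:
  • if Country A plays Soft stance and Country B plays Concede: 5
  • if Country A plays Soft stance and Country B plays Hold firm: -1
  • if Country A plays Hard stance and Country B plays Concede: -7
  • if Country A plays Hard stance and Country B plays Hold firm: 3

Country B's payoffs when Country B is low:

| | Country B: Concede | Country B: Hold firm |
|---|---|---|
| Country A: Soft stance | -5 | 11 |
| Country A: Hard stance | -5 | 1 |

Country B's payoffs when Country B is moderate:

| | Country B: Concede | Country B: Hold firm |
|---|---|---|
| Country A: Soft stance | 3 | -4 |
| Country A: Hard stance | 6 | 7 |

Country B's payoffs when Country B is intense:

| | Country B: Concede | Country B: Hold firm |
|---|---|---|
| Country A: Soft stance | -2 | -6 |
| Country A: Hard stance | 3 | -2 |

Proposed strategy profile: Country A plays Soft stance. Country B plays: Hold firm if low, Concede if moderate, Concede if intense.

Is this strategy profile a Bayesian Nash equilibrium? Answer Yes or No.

Yes

Country A plays Soft stance: E[Soft stance] = 3/10·(-1) + 3/5·(5) + 1/10·(5) = 16/5; E[Hard stance] = -4. Best-responding. ✓
Country B (domestic pressure low), facing Soft stance: Concede gives -5, Hold firm gives 11. Proposed Hold firm is best. ✓
Country B (domestic pressure moderate), facing Soft stance: Concede gives 3, Hold firm gives -4. Proposed Concede is best. ✓
Country B (domestic pressure intense), facing Soft stance: Concede gives -2, Hold firm gives -6. Proposed Concede is best. ✓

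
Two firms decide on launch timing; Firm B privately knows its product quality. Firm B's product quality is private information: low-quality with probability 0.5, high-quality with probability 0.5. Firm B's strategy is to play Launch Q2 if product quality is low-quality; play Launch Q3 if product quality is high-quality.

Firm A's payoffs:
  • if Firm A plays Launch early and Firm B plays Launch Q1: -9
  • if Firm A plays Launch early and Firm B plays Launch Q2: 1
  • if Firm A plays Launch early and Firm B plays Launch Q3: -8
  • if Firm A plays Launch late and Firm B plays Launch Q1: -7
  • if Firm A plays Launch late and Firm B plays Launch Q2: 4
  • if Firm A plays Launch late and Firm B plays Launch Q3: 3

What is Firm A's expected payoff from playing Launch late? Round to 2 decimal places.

E[Launch late] = 0.5·4 + 0.5·3 = 2 + 1.5 = 3.5

3.50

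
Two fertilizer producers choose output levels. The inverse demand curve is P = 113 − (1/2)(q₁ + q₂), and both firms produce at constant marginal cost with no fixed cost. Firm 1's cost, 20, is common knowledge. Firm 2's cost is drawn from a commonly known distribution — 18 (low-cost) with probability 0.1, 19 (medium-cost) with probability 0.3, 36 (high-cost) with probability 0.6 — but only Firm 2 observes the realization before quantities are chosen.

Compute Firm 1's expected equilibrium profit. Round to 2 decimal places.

2316.54

Type-c best response for Firm 2: q₂(c) = (113 − c) − q₁/2.
Firm 1 maximizes expected profit; its first-order condition is 113 − q₁ − (1/2)E[q₂] − 20 = 0.
Substituting E[q₂] and solving: E[c₂] = 29.1, so q₁ = (113 − 2·20 + 29.1)/(3/2) = 68.0667.
E[P] = 113 − (1/2)·(q₁ + E[q₂]) = 54.0333; Firm 1's expected profit = (E[P] − 20)·q₁ = (54.0333 − 20)·68.0667 = 2316.54.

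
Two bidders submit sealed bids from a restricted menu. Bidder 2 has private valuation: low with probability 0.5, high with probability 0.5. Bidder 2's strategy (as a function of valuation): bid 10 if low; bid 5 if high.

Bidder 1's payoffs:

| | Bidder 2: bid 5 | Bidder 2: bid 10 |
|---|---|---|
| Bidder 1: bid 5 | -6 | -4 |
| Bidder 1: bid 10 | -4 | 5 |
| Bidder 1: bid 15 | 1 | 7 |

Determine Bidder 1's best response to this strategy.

E[bid 5] = 0.5·(-4) + 0.5·(-6) = -5
E[bid 10] = 0.5·(5) + 0.5·(-4) = 0.5
E[bid 15] = 0.5·(7) + 0.5·(1) = 4
Best response: bid 15 (4 is the largest).

bid 15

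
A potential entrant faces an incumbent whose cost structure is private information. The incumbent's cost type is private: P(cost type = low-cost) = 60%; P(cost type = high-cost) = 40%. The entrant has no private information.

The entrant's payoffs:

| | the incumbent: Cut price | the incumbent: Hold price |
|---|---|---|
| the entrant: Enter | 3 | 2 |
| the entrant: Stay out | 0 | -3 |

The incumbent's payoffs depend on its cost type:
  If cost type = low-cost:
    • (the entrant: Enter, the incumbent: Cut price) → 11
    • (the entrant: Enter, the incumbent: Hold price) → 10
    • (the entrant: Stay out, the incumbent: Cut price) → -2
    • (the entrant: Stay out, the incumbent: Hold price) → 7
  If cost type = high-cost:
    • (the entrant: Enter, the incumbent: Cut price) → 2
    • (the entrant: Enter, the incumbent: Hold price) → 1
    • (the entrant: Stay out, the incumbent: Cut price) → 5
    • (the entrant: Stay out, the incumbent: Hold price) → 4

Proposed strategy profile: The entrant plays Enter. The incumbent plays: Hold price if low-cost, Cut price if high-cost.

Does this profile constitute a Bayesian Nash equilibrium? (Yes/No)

The entrant plays Enter: E[Enter] = 0.6·(2) + 0.4·(3) = 2.4; E[Stay out] = -1.8. Best-responding. ✓
The incumbent (cost type low-cost), facing Enter: Cut price gives 11, Hold price gives 10. Proposed Hold price is not best — profitable deviation exists. ✗
The incumbent (cost type high-cost), facing Enter: Cut price gives 2, Hold price gives 1. Proposed Cut price is best. ✓

No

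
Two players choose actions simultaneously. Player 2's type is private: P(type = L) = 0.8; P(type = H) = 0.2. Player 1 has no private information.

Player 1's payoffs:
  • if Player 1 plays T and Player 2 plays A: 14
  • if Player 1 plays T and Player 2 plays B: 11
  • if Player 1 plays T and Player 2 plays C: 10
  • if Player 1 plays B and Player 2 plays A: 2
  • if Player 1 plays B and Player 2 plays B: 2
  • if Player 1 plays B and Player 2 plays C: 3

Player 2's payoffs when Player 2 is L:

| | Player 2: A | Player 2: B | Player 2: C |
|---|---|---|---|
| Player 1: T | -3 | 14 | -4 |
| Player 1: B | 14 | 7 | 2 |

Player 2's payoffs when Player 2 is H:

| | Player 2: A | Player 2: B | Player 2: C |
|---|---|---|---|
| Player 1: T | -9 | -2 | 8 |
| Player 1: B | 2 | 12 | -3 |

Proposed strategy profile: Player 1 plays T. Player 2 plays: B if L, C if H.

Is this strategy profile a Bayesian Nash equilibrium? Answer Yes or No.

A profile is a BNE iff every type of every player is best-responding given beliefs about the other side.
Player 1 plays T: E[T] = 0.8·(11) + 0.2·(10) = 10.8; E[B] = 2.2. Best-responding. ✓
Player 2 (type L), facing T: A gives -3, B gives 14, C gives -4. Proposed B is best. ✓
Player 2 (type H), facing T: A gives -9, B gives -2, C gives 8. Proposed C is best. ✓

Yes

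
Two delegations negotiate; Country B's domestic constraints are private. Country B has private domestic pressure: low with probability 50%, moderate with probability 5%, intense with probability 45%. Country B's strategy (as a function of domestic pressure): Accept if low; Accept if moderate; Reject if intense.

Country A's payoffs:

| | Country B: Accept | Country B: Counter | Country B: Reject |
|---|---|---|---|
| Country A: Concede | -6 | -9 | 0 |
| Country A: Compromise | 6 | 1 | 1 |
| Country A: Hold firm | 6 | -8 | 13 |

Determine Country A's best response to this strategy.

E[Concede] = 0.5·(-6) + 0.05·(-6) + 0.45·(0) = -3.3
E[Compromise] = 0.5·(6) + 0.05·(6) + 0.45·(1) = 3.75
E[Hold firm] = 0.5·(6) + 0.05·(6) + 0.45·(13) = 9.15
Best response: Hold firm (9.15 is the largest).

Hold firm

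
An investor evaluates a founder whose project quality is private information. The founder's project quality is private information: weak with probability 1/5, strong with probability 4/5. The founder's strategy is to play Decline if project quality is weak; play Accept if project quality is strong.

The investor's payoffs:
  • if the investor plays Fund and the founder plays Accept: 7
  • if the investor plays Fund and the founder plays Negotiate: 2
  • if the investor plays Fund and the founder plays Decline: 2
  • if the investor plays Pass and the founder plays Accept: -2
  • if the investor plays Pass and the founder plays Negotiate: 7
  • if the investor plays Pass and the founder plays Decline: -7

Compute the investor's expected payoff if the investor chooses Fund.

6

E[Fund] = 1/5·2 + 4/5·7 = 2/5 + 28/5 = 6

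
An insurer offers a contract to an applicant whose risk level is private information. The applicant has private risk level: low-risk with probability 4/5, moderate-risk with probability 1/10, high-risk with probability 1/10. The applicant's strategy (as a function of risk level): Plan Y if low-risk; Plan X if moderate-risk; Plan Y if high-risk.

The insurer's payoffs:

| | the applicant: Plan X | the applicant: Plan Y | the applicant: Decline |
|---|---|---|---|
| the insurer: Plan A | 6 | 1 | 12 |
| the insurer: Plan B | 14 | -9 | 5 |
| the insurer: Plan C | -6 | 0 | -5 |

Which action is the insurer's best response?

E[Plan A] = 4/5·(1) + 1/10·(6) + 1/10·(1) = 3/2
E[Plan B] = 4/5·(-9) + 1/10·(14) + 1/10·(-9) = -67/10
E[Plan C] = 4/5·(0) + 1/10·(-6) + 1/10·(0) = -3/5
Best response: Plan A (3/2 is the largest).

Plan A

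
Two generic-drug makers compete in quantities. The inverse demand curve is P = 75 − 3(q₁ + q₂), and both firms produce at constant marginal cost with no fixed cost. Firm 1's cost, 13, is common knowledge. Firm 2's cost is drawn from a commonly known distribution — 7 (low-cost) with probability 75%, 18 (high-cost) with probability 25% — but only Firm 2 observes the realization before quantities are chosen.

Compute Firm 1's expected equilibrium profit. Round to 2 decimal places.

127.84

Type-c best response for Firm 2: q₂(c) = (75 − c)/6 − q₁/2.
Firm 1 maximizes expected profit; its first-order condition is 75 − 6q₁ − 3E[q₂] − 13 = 0.
Substituting E[q₂] and solving: E[c₂] = 9.75, so q₁ = (75 − 2·13 + 9.75)/9 = 6.52778.
E[P] = 75 − 3·(q₁ + E[q₂]) = 32.5833; Firm 1's expected profit = (E[P] − 13)·q₁ = (32.5833 − 13)·6.52778 = 127.836.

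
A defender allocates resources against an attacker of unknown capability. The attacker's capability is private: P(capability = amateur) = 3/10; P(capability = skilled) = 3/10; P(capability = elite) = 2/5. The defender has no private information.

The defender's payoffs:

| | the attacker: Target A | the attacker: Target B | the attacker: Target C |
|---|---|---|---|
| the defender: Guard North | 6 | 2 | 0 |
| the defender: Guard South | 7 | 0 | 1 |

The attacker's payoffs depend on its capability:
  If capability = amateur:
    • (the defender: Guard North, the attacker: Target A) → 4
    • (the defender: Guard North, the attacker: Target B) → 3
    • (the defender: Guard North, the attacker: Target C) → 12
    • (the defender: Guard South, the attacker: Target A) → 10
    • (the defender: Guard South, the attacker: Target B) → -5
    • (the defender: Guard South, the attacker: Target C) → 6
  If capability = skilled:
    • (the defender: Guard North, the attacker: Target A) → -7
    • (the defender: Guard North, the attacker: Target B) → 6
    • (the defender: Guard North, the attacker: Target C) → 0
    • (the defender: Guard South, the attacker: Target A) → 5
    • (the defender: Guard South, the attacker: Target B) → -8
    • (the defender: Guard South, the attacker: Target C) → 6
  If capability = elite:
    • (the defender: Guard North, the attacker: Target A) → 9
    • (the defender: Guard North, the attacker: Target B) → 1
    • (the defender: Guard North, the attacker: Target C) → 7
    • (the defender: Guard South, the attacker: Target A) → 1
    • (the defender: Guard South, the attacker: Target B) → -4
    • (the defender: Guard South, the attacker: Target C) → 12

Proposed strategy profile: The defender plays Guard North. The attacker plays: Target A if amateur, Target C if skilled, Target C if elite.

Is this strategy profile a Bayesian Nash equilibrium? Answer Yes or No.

A profile is a BNE iff every type of every player is best-responding given beliefs about the other side.
The defender plays Guard North: E[Guard North] = 3/10·(6) + 3/10·(0) + 2/5·(0) = 9/5; E[Guard South] = 14/5. Not best-responding. ✗
The attacker (capability amateur), facing Guard North: Target A gives 4, Target B gives 3, Target C gives 12. Proposed Target A is not best — profitable deviation exists. ✗
The attacker (capability skilled), facing Guard North: Target A gives -7, Target B gives 6, Target C gives 0. Proposed Target C is not best — profitable deviation exists. ✗
The attacker (capability elite), facing Guard North: Target A gives 9, Target B gives 1, Target C gives 7. Proposed Target C is not best — profitable deviation exists. ✗

No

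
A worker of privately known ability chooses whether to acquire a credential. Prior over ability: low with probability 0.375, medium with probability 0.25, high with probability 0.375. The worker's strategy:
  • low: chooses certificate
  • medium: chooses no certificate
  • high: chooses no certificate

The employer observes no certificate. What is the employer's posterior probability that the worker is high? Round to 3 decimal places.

P(no certificate) = 0.375·0 + 0.25·1 + 0.375·1 = 0.625
P(high | no certificate) = (0.375·1) / 0.625 = 0.375 / 0.625 = 0.6

0.600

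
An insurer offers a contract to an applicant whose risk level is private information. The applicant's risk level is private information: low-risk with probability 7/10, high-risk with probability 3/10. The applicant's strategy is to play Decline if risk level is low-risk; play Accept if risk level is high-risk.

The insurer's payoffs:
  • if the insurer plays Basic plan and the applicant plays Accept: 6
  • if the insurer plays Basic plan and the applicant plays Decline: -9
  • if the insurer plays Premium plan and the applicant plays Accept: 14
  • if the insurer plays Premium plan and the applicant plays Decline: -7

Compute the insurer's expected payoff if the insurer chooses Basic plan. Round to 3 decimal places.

E[Basic plan] = 7/10·(-9) + 3/10·6 = (-63/10) + 9/5 = -9/2

-4.500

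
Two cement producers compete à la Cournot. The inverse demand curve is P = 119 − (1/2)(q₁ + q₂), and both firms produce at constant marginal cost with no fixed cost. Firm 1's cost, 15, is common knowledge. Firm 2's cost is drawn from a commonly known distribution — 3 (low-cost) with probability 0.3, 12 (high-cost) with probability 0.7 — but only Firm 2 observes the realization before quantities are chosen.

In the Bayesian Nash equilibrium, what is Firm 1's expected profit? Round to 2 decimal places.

Each type of Firm 2 best-responds to q₁; Firm 1 best-responds to the expected q₂ over Firm 2's types.
Firm 2 with cost c maximizes (119 − (1/2)(q₁+q₂) − c)·q₂, giving q₂(c) = (119 − c − (1/2)q₁).
E[c₂] = 0.3·3 + 0.7·12 = 9.3
Firm 1's FOC against E[q₂] yields q₁ = (119 − 2·15 + E[c₂])/(3/2) = (119 − 30 + 9.3)/(3/2) = 65.5333.
E[P] = 119 − (1/2)·(q₁ + E[q₂]) = 47.7667; Firm 1's expected profit = (E[P] − 15)·q₁ = (47.7667 − 15)·65.5333 = 2147.31.

2147.31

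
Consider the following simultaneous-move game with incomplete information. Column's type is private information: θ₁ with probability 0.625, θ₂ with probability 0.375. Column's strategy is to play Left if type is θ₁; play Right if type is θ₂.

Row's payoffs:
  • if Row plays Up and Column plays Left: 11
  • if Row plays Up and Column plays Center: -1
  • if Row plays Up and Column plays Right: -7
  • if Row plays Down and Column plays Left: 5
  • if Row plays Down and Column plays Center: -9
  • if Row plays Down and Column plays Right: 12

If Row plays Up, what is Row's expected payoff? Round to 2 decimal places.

E[Up] = 0.625·11 + 0.375·(-7) = 6.875 + (-2.625) = 4.25

4.25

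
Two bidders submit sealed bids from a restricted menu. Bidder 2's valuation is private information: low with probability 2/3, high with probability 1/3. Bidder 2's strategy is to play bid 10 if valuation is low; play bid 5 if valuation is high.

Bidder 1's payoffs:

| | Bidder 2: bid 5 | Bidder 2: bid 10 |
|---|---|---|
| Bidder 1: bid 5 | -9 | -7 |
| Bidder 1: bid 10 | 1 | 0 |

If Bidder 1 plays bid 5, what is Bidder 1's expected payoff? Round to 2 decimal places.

E[bid 5] = 2/3·(-7) + 1/3·(-9) = (-14/3) + (-3) = -23/3

-7.67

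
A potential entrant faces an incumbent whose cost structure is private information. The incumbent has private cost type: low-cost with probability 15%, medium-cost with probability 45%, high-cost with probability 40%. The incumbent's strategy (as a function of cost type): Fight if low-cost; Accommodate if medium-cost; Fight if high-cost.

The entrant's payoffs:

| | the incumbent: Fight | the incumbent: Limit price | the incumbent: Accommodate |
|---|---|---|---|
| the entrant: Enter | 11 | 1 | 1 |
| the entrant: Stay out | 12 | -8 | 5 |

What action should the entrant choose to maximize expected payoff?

Stay out

E[Enter] = 0.15·(11) + 0.45·(1) + 0.4·(11) = 6.5
E[Stay out] = 0.15·(12) + 0.45·(5) + 0.4·(12) = 8.85
Best response: Stay out (8.85 is the largest).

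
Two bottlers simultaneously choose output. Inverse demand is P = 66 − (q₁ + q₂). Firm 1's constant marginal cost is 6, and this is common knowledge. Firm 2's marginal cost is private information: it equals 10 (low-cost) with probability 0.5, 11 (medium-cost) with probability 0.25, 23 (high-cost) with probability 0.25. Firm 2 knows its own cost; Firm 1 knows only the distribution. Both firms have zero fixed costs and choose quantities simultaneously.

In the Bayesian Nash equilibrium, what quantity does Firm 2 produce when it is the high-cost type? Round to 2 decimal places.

Each type of Firm 2 best-responds to q₁; Firm 1 best-responds to the expected q₂ over Firm 2's types.
Firm 2 with cost c maximizes (66 − (q₁+q₂) − c)·q₂, giving q₂(c) = (66 − c − q₁)/2.
E[c₂] = 0.5·10 + 0.25·11 + 0.25·23 = 13.5
Firm 1's FOC against E[q₂] yields q₁ = (66 − 2·6 + E[c₂])/3 = (66 − 12 + 13.5)/3 = 22.5.
q₂(high-cost) = (66 − 23 − 22.5)/2 = 10.25.

10.25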